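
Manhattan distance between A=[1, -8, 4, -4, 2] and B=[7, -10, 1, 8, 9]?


d = |1-7| + |-8+ 10| + |4-1| + |-4-8| + |2-9|
  = 6 + 2 + 3 + 12 + 7
  = 30

30


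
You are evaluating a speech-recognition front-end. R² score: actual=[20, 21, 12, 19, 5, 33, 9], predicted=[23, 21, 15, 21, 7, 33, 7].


ȳ = 17
SS_res = Σ(y-ŷ)² = 30
SS_tot = Σ(y-ȳ)² = 518
R² = 1 - SS_res/SS_tot = 1 - 0.0579 = 0.9421

0.9421


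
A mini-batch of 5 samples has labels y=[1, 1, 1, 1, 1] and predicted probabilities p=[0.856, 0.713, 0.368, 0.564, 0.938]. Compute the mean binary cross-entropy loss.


L[0] = -ln(0.856) = 0.1555
L[1] = -ln(0.713) = 0.3383
L[2] = -ln(0.368) = 0.9997
L[3] = -ln(0.564) = 0.5727
L[4] = -ln(0.938) = 0.064
mean = (0.1555 + 0.3383 + 0.9997 + 0.5727 + 0.064)/5 = 0.426

0.426


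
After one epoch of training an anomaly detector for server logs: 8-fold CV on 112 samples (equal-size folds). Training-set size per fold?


Fold size = 112/8 = 14
Training per fold = 112 - 14 = 98

98


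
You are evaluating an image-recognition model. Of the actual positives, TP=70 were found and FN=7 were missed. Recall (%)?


Recall = TP/(TP+FN)
= 70/(70+7)
= 70/77 = 90.91%

90.91%


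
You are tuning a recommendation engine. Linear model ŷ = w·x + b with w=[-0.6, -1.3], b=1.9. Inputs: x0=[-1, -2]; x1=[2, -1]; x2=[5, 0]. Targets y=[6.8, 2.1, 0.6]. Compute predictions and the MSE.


ŷ0 = (-0.6)·(-1) + (-1.3)·(-2) + 1.9 = 5.1
ŷ1 = (-0.6)·(2) + (-1.3)·(-1) + 1.9 = 2.0
ŷ2 = (-0.6)·(5) + (-1.3)·(0) + 1.9 = -1.1
errors² = [2.89, 0.01, 2.89]
MSE = 5.7900/3 = 1.93

1.93


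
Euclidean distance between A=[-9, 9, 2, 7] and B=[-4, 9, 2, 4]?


d = √((-9+ 4)² + (9-9)² + (2-2)² + (7-4)²)
  = √(25 + 0 + 0 + 9)
  = √34 = 5.831

5.831


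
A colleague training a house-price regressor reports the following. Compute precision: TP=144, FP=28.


Precision = TP/(TP+FP)
= 144/(144+28)
= 144/172 = 83.72%

83.72%


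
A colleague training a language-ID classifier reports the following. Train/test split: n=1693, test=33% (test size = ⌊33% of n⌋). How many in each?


Test = ⌊1693·33/100⌋ = 558
Train = 1693 - 558 = 1135

Train: 1135, Test: 558


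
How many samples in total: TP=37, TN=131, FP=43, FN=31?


Total = TP + TN + FP + FN
= 37 + 131 + 43 + 31
= 242
(Predicted positive: 80, predicted negative: 162)

242


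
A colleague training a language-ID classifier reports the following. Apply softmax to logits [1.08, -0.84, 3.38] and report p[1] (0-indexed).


Exponentials: e^1.08=2.9447, e^-0.84=0.4317, e^3.38=29.3708
Sum = 32.7472
Softmax = [0.0899, 0.0132, 0.8969]
p[1] = 0.4317/32.7472 = 0.0132

0.0132


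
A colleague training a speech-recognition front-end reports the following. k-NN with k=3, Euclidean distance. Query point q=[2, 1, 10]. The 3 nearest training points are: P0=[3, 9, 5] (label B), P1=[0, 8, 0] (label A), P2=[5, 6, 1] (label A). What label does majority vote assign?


d(q,P0) = 9.4868  (label B)
d(q,P1) = 12.3693  (label A)
d(q,P2) = 10.7238  (label A)
Votes: A=2, B=1
Majority → A

A


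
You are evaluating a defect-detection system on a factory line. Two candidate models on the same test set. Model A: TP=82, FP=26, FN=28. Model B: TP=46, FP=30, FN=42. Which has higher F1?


Model A: P=82/108=0.7593, R=82/110=0.7455, F1=2PR/(P+R)=2TP/(2TP+FP+FN)=164/218=0.7523
Model B: P=46/76=0.6053, R=46/88=0.5227, F1=2PR/(P+R)=2TP/(2TP+FP+FN)=92/164=0.561
0.7523 > 0.561 → Model A

Model A


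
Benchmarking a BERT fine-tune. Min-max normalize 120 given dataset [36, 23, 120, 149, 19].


min=19, max=149
(120-19)/(149-19) = 101/130 = 0.7769

0.7769


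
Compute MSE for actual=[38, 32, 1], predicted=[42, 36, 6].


Squared errors: (38-42)²=16, (32-36)²=16, (1-6)²=25
Sum = 57
MSE = 57/3 = 19

19


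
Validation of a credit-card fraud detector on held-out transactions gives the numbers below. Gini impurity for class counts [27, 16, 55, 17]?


Probabilities: [27/115, 16/115, 55/115, 17/115] ≈ [0.2348, 0.1391, 0.4783, 0.1478]
Σpᵢ² = (729 + 256 + 3025 + 289)/115² = 4299/13225
Gini = 1 - Σpᵢ² = 1 - 4299/13225 = 0.6749

0.6749


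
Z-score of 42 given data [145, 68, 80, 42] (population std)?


μ = 83.75, σ = 37.9366
z = (42 - 83.75)/37.9366 = -1.1005

-1.1005


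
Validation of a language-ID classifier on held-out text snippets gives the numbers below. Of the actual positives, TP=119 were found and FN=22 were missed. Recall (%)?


Recall = TP/(TP+FN)
= 119/(119+22)
= 119/141 = 84.4%

84.4%


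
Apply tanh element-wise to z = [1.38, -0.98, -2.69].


tanh(1.38) = 0.881
tanh(-0.98) = -0.7531
tanh(-2.69) = -0.9908
result = [0.881, -0.7531, -0.9908]

[0.881, -0.7531, -0.9908]


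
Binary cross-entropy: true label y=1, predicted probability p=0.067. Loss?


BCE = -[y·ln(p) + (1-y)·ln(1-p)]
= -1·ln(0.067) - 0
= -ln(0.067) = 2.7031

2.7031


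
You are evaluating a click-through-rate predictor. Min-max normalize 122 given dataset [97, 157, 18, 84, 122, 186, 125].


min=18, max=186
(122-18)/(186-18) = 104/168 = 0.619

0.619


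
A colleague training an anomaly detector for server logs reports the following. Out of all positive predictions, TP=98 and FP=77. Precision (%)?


Precision = TP/(TP+FP)
= 98/(98+77)
= 98/175 = 56.0%

56.0%


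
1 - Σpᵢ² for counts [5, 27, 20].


Probabilities: [5/52, 27/52, 20/52] ≈ [0.0962, 0.5192, 0.3846]
Σpᵢ² = (25 + 729 + 400)/52² = 1154/2704
Gini = 1 - Σpᵢ² = 1 - 1154/2704 = 0.5732

0.5732


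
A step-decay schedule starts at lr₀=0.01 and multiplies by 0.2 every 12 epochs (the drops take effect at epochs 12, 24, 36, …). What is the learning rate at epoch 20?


n_drops = ⌊20/12⌋ = 1
lr = 0.01·0.2^1 = 0.01·0.2 = 0.002

0.002


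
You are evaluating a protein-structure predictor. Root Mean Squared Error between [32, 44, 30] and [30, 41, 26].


MSE = 29/3 = 9.6667
RMSE = √(29/3) = 3.1091

3.1091


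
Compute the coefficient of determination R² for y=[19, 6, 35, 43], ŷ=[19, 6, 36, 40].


ȳ = 25.75
SS_res = Σ(y-ŷ)² = 10
SS_tot = Σ(y-ȳ)² = 818.75
R² = 1 - SS_res/SS_tot = 1 - 0.0122 = 0.9878

0.9878


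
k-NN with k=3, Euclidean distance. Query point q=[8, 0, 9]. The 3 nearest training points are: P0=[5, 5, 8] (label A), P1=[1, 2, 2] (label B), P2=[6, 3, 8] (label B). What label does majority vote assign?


d(q,P0) = 5.9161  (label A)
d(q,P1) = 10.0995  (label B)
d(q,P2) = 3.7417  (label B)
Votes: A=1, B=2
Majority → B

B


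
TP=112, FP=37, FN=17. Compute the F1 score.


Precision = 112/149 = 0.7517
Recall = 112/129 = 0.8682
F1 = 2·P·R/(P+R) = 2·TP/(2·TP+FP+FN) = 224/(224+37+17) = 224/278 = 0.8058

0.8058


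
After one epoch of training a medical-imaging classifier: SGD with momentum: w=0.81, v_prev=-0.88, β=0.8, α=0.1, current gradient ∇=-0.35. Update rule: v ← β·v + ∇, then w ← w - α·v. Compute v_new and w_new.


v_new = 0.8·-0.88 - 0.35 = -0.704 - 0.35 = -1.054
w_new = 0.81 - 0.1·-1.054 = 0.81 + 0.1054 = 0.9154

v_new=-1.054, w_new=0.9154


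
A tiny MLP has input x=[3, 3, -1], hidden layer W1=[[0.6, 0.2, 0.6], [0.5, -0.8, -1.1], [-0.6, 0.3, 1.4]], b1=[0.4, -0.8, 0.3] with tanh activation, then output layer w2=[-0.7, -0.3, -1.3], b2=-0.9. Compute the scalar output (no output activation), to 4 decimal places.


z1[0] = (0.6)·(3) + (0.2)·(3) + (0.6)·(-1) + 0.4 = 2.2
z1[1] = (0.5)·(3) + (-0.8)·(3) + (-1.1)·(-1) - 0.8 = -0.6
z1[2] = (-0.6)·(3) + (0.3)·(3) + (1.4)·(-1) + 0.3 = -2.0
h = tanh(z1) = [0.9757, -0.537, -0.964]
output = (-0.7)·(0.9757) + (-0.3)·(-0.537) + (-1.3)·(-0.964) - 0.9 = -0.1687

-0.1687


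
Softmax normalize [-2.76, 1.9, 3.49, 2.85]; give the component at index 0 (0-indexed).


Exponentials: e^-2.76=0.0633, e^1.9=6.6859, e^3.49=32.7859, e^2.85=17.2878
Sum = 56.8229
Softmax = [0.0011, 0.1177, 0.577, 0.3042]
p[0] = 0.0633/56.8229 = 0.0011

0.0011


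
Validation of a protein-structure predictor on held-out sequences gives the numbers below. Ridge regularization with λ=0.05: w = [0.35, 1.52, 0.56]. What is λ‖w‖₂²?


‖w‖₂² = (0.35)² + (1.52)² + (0.56)²
     = 0.1225 + 2.3104 + 0.3136
     = 2.7465
λ·‖w‖₂² = 0.05·2.7465 = 0.137325

0.137325


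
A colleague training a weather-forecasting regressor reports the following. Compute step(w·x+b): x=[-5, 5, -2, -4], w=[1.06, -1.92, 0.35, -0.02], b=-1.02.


z = (-5)·(1.06) + (5)·(-1.92) + (-2)·(0.35) + (-4)·(-0.02) - 1.02
  = -16.54
step(z) = 0 (z<0)

0


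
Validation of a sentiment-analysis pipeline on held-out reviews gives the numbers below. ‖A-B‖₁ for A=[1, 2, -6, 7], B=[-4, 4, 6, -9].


d = |1+ 4| + |2-4| + |-6-6| + |7+ 9|
  = 5 + 2 + 12 + 16
  = 35

35


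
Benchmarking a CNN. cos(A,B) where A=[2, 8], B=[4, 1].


A·B = 2·4 + 8·1 = 16
‖A‖ = √68 = 8.2462, ‖B‖ = √17 = 4.1231
cos = 16/(√68·√17) = 16/√1156 = 0.4706

0.4706


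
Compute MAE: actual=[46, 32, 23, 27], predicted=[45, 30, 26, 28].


Absolute errors: |46-45|=1, |32-30|=2, |23-26|=3, |27-28|=1
Sum = 7
MAE = 7/4 = 7/4

7/4


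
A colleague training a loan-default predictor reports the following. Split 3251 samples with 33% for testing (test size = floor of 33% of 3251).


Test = ⌊3251·33/100⌋ = 1072
Train = 3251 - 1072 = 2179

Train: 2179, Test: 1072


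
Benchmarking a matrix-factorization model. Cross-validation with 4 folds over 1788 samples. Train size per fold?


Fold size = 1788/4 = 447
Training per fold = 1788 - 447 = 1341

1341


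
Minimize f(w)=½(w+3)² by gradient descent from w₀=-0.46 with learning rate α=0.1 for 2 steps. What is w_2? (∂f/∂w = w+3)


step 1: grad = -0.46+3 = 2.54; w = -0.46 - 0.1·(2.54) = -0.714
step 2: grad = -0.714+3 = 2.286; w = -0.714 - 0.1·(2.286) = -0.9426

-0.9426


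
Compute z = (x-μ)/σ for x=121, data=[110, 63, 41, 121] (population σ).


μ = 83.75, σ = 32.9194
z = (121 - 83.75)/32.9194 = 1.1316

1.1316


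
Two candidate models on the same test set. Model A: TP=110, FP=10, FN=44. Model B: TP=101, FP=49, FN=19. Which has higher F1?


Model A: P=110/120=0.9167, R=110/154=0.7143, F1=2PR/(P+R)=2TP/(2TP+FP+FN)=220/274=0.8029
Model B: P=101/150=0.6733, R=101/120=0.8417, F1=2PR/(P+R)=2TP/(2TP+FP+FN)=202/270=0.7481
0.8029 > 0.7481 → Model A

Model A


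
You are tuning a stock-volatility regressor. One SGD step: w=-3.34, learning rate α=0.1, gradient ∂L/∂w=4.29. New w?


w_new = w - α·∇
= -3.34 - 0.1·4.29
= -3.34 - 0.429
= -3.769

-3.769


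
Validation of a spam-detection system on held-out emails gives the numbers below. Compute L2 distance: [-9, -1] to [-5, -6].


d = √((-9+ 5)² + (-1+ 6)²)
  = √(16 + 25)
  = √41 = 6.4031

6.4031


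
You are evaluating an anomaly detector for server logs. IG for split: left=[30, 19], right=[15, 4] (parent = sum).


Parent = [45, 23], H_parent = 0.9231
H_left = 0.9633 (n=49), H_right = 0.7425 (n=19)
H_children = (49/68)·0.9633 + (19/68)·0.7425 = 0.9016
IG = 0.9231 - 0.9016 = 0.0215

0.0215


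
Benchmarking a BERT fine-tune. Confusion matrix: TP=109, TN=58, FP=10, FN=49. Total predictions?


Total = TP + TN + FP + FN
= 109 + 58 + 10 + 49
= 226
(Predicted positive: 119, predicted negative: 107)

226


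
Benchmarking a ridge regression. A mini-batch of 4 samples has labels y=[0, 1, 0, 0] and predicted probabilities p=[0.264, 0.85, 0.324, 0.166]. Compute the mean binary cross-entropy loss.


L[0] = -ln(1-0.264) = -ln(0.736) = 0.3065
L[1] = -ln(0.85) = 0.1625
L[2] = -ln(1-0.324) = -ln(0.676) = 0.3916
L[3] = -ln(1-0.166) = -ln(0.834) = 0.1815
mean = (0.3065 + 0.1625 + 0.3916 + 0.1815)/4 = 0.2605

0.2605


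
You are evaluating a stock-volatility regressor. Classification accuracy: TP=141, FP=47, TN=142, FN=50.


Accuracy = (TP+TN)/(TP+TN+FP+FN)
= (141+142)/(380)
= 283/380 = 74.47%

74.47%


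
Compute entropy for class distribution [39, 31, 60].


Probabilities: [39/130, 31/130, 60/130] ≈ [0.3, 0.2385, 0.4615]
H = -((39/130)·log₂(39/130) + (31/130)·log₂(31/130) + (60/130)·log₂(60/130))
  = 1.5291 bits

1.5291 bits


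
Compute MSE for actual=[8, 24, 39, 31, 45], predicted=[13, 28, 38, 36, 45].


Squared errors: (8-13)²=25, (24-28)²=16, (39-38)²=1, (31-36)²=25, (45-45)²=0
Sum = 67
MSE = 67/5 = 67/5

67/5


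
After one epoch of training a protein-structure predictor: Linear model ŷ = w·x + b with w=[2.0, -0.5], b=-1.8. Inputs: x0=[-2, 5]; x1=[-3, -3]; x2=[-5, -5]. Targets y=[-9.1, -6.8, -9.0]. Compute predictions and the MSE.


ŷ0 = (2.0)·(-2) + (-0.5)·(5) - 1.8 = -8.3
ŷ1 = (2.0)·(-3) + (-0.5)·(-3) - 1.8 = -6.3
ŷ2 = (2.0)·(-5) + (-0.5)·(-5) - 1.8 = -9.3
errors² = [0.64, 0.25, 0.09]
MSE = 0.9800/3 = 0.3267

0.3267


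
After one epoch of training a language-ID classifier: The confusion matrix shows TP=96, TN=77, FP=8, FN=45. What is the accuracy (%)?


Accuracy = (TP+TN)/(TP+TN+FP+FN)
= (96+77)/(226)
= 173/226 = 76.55%

76.55%


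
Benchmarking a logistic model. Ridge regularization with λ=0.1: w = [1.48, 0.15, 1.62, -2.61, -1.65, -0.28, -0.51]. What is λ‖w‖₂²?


‖w‖₂² = (1.48)² + (0.15)² + (1.62)² + (-2.61)² + (-1.65)² + (-0.28)² + (-0.51)²
     = 2.1904 + 0.0225 + 2.6244 + 6.8121 + 2.7225 + 0.0784 + 0.2601
     = 14.7104
λ·‖w‖₂² = 0.1·14.7104 = 1.47104

1.47104


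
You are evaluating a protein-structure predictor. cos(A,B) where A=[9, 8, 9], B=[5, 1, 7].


A·B = 9·5 + 8·1 + 9·7 = 116
‖A‖ = √226 = 15.0333, ‖B‖ = √75 = 8.6603
cos = 116/(√226·√75) = 116/√16950 = 0.891

0.891


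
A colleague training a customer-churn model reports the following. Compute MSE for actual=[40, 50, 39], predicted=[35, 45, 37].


Squared errors: (40-35)²=25, (50-45)²=25, (39-37)²=4
Sum = 54
MSE = 54/3 = 18

18


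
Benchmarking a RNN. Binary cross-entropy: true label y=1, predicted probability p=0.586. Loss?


BCE = -[y·ln(p) + (1-y)·ln(1-p)]
= -1·ln(0.586) - 0
= -ln(0.586) = 0.5344

0.5344


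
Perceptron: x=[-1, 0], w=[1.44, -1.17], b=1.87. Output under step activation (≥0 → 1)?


z = (-1)·(1.44) + (0)·(-1.17) + 1.87
  = 0.43
step(z) = 1 (z≥0)

1


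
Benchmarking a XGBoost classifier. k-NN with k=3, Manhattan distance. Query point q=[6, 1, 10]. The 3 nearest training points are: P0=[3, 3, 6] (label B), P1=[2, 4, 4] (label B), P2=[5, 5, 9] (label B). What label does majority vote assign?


d(q,P0) = 9  (label B)
d(q,P1) = 13  (label B)
d(q,P2) = 6  (label B)
Votes: A=0, B=3
Majority → B

B


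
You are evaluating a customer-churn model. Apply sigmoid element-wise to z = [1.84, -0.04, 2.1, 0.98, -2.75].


σ(1.84) = 1/(1+e^-1.84) = 0.8629
σ(-0.04) = 1/(1+e^0.04) = 0.49
σ(2.1) = 1/(1+e^-2.1) = 0.8909
σ(0.98) = 1/(1+e^-0.98) = 0.7271
σ(-2.75) = 1/(1+e^2.75) = 0.0601
result = [0.8629, 0.49, 0.8909, 0.7271, 0.0601]

[0.8629, 0.49, 0.8909, 0.7271, 0.0601]


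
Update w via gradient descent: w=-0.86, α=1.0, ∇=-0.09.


w_new = w - α·∇
= -0.86 - 1.0·-0.09
= -0.86 + 0.09
= -0.77

-0.77


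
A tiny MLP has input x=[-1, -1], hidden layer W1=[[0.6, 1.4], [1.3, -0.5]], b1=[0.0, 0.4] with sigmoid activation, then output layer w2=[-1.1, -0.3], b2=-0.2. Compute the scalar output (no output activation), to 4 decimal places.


z1[0] = (0.6)·(-1) + (1.4)·(-1) + 0.0 = -2.0
z1[1] = (1.3)·(-1) + (-0.5)·(-1) + 0.4 = -0.4
h = sigmoid(z1) = [0.1192, 0.4013]
output = (-1.1)·(0.1192) + (-0.3)·(0.4013) - 0.2 = -0.4515

-0.4515


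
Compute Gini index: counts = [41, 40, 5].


Probabilities: [41/86, 40/86, 5/86] ≈ [0.4767, 0.4651, 0.0581]
Σpᵢ² = (1681 + 1600 + 25)/86² = 3306/7396
Gini = 1 - Σpᵢ² = 1 - 3306/7396 = 0.553

0.553


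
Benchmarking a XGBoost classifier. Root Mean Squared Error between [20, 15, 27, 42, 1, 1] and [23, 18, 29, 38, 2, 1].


MSE = 39/6 = 6.5
RMSE = √(39/6) = 2.5495

2.5495


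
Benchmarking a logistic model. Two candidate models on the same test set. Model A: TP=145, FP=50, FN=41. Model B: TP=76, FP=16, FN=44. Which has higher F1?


Model A: P=145/195=0.7436, R=145/186=0.7796, F1=2PR/(P+R)=2TP/(2TP+FP+FN)=290/381=0.7612
Model B: P=76/92=0.8261, R=76/120=0.6333, F1=2PR/(P+R)=2TP/(2TP+FP+FN)=152/212=0.717
0.7612 > 0.717 → Model A

Model A


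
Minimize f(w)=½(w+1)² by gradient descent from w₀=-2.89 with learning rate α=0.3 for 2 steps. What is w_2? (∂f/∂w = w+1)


step 1: grad = -2.89+1 = -1.89; w = -2.89 - 0.3·(-1.89) = -2.323
step 2: grad = -2.323+1 = -1.323; w = -2.323 - 0.3·(-1.323) = -1.9261

-1.9261


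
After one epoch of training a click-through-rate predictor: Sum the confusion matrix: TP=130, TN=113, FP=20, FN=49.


Total = TP + TN + FP + FN
= 130 + 113 + 20 + 49
= 312
(Predicted positive: 150, predicted negative: 162)

312


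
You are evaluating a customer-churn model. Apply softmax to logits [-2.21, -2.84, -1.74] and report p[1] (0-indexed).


Exponentials: e^-2.21=0.1097, e^-2.84=0.0584, e^-1.74=0.1755
Sum = 0.3436
Softmax = [0.3192, 0.17, 0.5108]
p[1] = 0.0584/0.3436 = 0.17

0.17


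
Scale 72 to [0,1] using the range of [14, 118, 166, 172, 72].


min=14, max=172
(72-14)/(172-14) = 58/158 = 0.3671

0.3671


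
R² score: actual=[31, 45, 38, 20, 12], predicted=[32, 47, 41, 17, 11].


ȳ = 29.2
SS_res = Σ(y-ŷ)² = 24
SS_tot = Σ(y-ȳ)² = 710.8
R² = 1 - SS_res/SS_tot = 1 - 0.0338 = 0.9662

0.9662


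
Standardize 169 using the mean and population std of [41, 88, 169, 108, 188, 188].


μ = 130.3333, σ = 55.4036
z = (169 - 130.3333)/55.4036 = 0.6979

0.6979


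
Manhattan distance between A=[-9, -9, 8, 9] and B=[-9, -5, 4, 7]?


d = |-9+ 9| + |-9+ 5| + |8-4| + |9-7|
  = 0 + 4 + 4 + 2
  = 10

10


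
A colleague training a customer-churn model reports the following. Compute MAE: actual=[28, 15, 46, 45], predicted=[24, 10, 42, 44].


Absolute errors: |28-24|=4, |15-10|=5, |46-42|=4, |45-44|=1
Sum = 14
MAE = 14/4 = 7/2

7/2


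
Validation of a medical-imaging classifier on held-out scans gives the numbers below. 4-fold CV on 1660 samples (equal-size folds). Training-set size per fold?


Fold size = 1660/4 = 415
Training per fold = 1660 - 415 = 1245

1245


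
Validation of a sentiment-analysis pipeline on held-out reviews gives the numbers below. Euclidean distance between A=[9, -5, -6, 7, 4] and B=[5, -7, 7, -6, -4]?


d = √((9-5)² + (-5+ 7)² + (-6-7)² + (7+ 6)² + (4+ 4)²)
  = √(16 + 4 + 169 + 169 + 64)
  = √422 = 20.5426

20.5426


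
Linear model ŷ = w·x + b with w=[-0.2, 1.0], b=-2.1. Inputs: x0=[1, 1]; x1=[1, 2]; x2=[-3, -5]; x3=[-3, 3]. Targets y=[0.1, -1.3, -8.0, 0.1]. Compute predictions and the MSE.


ŷ0 = (-0.2)·(1) + (1.0)·(1) - 2.1 = -1.3
ŷ1 = (-0.2)·(1) + (1.0)·(2) - 2.1 = -0.3
ŷ2 = (-0.2)·(-3) + (1.0)·(-5) - 2.1 = -6.5
ŷ3 = (-0.2)·(-3) + (1.0)·(3) - 2.1 = 1.5
errors² = [1.96, 1.0, 2.25, 1.96]
MSE = 7.1700/4 = 1.7925

1.7925


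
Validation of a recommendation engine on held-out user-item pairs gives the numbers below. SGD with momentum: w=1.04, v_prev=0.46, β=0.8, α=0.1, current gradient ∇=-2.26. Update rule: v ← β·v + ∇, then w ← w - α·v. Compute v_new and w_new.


v_new = 0.8·0.46 - 2.26 = 0.368 - 2.26 = -1.892
w_new = 1.04 - 0.1·-1.892 = 1.04 + 0.1892 = 1.2292

v_new=-1.892, w_new=1.2292


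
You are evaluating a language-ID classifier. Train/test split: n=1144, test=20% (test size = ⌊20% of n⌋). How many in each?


Test = ⌊1144·20/100⌋ = 228
Train = 1144 - 228 = 916

Train: 916, Test: 228


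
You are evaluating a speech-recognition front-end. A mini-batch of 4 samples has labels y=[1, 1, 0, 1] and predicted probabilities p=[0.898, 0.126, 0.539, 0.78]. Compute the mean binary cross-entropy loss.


L[0] = -ln(0.898) = 0.1076
L[1] = -ln(0.126) = 2.0715
L[2] = -ln(1-0.539) = -ln(0.461) = 0.7744
L[3] = -ln(0.78) = 0.2485
mean = (0.1076 + 2.0715 + 0.7744 + 0.2485)/4 = 0.8005

0.8005


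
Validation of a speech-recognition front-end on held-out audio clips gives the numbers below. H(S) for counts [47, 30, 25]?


Probabilities: [47/102, 30/102, 25/102] ≈ [0.4608, 0.2941, 0.2451]
H = -((47/102)·log₂(47/102) + (30/102)·log₂(30/102) + (25/102)·log₂(25/102))
  = 1.5316 bits

1.5316 bits


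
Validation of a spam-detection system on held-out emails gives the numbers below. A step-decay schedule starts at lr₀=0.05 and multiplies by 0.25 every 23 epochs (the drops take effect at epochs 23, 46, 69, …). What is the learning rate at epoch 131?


n_drops = ⌊131/23⌋ = 5
lr = 0.05·0.25^5 = 0.05·0.0009765625 = 0.000048828125

0.000048828125


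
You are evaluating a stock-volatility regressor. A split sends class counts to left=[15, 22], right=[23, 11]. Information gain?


Parent = [38, 33], H_parent = 0.9964
H_left = 0.974 (n=37), H_right = 0.9082 (n=34)
H_children = (37/71)·0.974 + (34/71)·0.9082 = 0.9425
IG = 0.9964 - 0.9425 = 0.0539

0.0539


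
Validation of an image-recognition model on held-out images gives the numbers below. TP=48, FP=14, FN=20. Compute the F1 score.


Precision = 48/62 = 0.7742
Recall = 48/68 = 0.7059
F1 = 2·P·R/(P+R) = 2·TP/(2·TP+FP+FN) = 96/(96+14+20) = 96/130 = 0.7385

0.7385


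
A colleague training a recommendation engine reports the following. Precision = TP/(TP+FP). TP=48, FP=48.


Precision = TP/(TP+FP)
= 48/(48+48)
= 48/96 = 50.0%

50.0%


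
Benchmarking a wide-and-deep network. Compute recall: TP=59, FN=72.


Recall = TP/(TP+FN)
= 59/(59+72)
= 59/131 = 45.04%

45.04%


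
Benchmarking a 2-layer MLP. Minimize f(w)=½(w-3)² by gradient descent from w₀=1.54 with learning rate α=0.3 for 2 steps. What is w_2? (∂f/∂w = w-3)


step 1: grad = 1.54-3 = -1.46; w = 1.54 - 0.3·(-1.46) = 1.978
step 2: grad = 1.978-3 = -1.022; w = 1.978 - 0.3·(-1.022) = 2.2846

2.2846


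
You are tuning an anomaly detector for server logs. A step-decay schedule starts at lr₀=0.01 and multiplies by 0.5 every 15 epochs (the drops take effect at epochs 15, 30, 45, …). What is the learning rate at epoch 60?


n_drops = ⌊60/15⌋ = 4
lr = 0.01·0.5^4 = 0.01·0.0625 = 0.000625

0.000625


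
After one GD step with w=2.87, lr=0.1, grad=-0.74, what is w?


w_new = w - α·∇
= 2.87 - 0.1·-0.74
= 2.87 + 0.074
= 2.944

2.944


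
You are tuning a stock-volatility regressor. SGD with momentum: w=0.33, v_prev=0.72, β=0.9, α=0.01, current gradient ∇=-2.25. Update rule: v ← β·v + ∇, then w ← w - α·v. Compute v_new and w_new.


v_new = 0.9·0.72 - 2.25 = 0.648 - 2.25 = -1.602
w_new = 0.33 - 0.01·-1.602 = 0.33 + 0.01602 = 0.34602

v_new=-1.602, w_new=0.34602


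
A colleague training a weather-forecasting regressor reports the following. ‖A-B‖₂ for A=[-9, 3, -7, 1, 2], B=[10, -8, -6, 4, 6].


d = √((-9-10)² + (3+ 8)² + (-7+ 6)² + (1-4)² + (2-6)²)
  = √(361 + 121 + 1 + 9 + 16)
  = √508 = 22.5389

22.5389


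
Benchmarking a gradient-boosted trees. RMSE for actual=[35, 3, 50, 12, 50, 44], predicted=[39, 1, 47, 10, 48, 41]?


MSE = 46/6 = 7.6667
RMSE = √(46/6) = 2.7689

2.7689


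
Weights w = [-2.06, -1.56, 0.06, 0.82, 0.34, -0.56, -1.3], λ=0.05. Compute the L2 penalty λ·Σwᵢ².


‖w‖₂² = (-2.06)² + (-1.56)² + (0.06)² + (0.82)² + (0.34)² + (-0.56)² + (-1.3)²
     = 4.2436 + 2.4336 + 0.0036 + 0.6724 + 0.1156 + 0.3136 + 1.69
     = 9.4724
λ·‖w‖₂² = 0.05·9.4724 = 0.47362

0.47362


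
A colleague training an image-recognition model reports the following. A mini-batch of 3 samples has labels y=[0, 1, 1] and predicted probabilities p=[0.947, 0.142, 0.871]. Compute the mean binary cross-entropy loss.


L[0] = -ln(1-0.947) = -ln(0.053) = 2.9375
L[1] = -ln(0.142) = 1.9519
L[2] = -ln(0.871) = 0.1381
mean = (2.9375 + 1.9519 + 0.1381)/3 = 1.6758

1.6758


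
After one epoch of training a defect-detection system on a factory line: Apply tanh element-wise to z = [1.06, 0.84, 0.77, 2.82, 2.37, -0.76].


tanh(1.06) = 0.7857
tanh(0.84) = 0.6858
tanh(0.77) = 0.6469
tanh(2.82) = 0.9929
tanh(2.37) = 0.9827
tanh(-0.76) = -0.6411
result = [0.7857, 0.6858, 0.6469, 0.9929, 0.9827, -0.6411]

[0.7857, 0.6858, 0.6469, 0.9929, 0.9827, -0.6411]


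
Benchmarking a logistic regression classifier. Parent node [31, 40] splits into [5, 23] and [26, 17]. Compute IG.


Parent = [31, 40], H_parent = 0.9884
H_left = 0.6769 (n=28), H_right = 0.9682 (n=43)
H_children = (28/71)·0.6769 + (43/71)·0.9682 = 0.8533
IG = 0.9884 - 0.8533 = 0.1351

0.1351


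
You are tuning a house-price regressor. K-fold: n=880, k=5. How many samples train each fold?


Fold size = 880/5 = 176
Training per fold = 880 - 176 = 704

704


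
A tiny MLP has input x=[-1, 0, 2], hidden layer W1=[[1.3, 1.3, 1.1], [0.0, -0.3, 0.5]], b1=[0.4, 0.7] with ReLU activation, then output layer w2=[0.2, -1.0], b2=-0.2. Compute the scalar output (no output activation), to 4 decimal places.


z1[0] = (1.3)·(-1) + (1.3)·(0) + (1.1)·(2) + 0.4 = 1.3
z1[1] = (0.0)·(-1) + (-0.3)·(0) + (0.5)·(2) + 0.7 = 1.7
h = ReLU(z1) = [1.3, 1.7]
output = (0.2)·(1.3) + (-1.0)·(1.7) - 0.2 = -1.64

-1.64


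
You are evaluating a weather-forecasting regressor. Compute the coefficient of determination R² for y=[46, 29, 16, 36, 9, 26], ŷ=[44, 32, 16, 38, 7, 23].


ȳ = 27
SS_res = Σ(y-ŷ)² = 30
SS_tot = Σ(y-ȳ)² = 892
R² = 1 - SS_res/SS_tot = 1 - 0.0336 = 0.9664

0.9664


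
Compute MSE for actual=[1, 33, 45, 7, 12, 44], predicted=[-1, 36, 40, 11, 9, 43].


Squared errors: (1+ 1)²=4, (33-36)²=9, (45-40)²=25, (7-11)²=16, (12-9)²=9, (44-43)²=1
Sum = 64
MSE = 64/6 = 32/3

32/3


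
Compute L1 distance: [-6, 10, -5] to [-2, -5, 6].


d = |-6+ 2| + |10+ 5| + |-5-6|
  = 4 + 15 + 11
  = 30

30


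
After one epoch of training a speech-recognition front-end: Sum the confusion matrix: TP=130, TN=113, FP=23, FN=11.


Total = TP + TN + FP + FN
= 130 + 113 + 23 + 11
= 277
(Predicted positive: 153, predicted negative: 124)

277


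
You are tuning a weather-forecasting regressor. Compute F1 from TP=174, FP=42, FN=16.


Precision = 174/216 = 0.8056
Recall = 174/190 = 0.9158
F1 = 2·P·R/(P+R) = 2·TP/(2·TP+FP+FN) = 348/(348+42+16) = 348/406 = 0.8571

0.8571


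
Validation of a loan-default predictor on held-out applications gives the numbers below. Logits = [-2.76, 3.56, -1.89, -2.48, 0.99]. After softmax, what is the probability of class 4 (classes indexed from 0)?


Exponentials: e^-2.76=0.0633, e^3.56=35.1632, e^-1.89=0.1511, e^-2.48=0.0837, e^0.99=2.6912
Sum = 38.1525
Softmax = [0.0017, 0.9216, 0.004, 0.0022, 0.0705]
p[4] = 2.6912/38.1525 = 0.0705

0.0705


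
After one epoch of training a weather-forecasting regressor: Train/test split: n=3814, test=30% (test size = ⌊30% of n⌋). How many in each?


Test = ⌊3814·30/100⌋ = 1144
Train = 3814 - 1144 = 2670

Train: 2670, Test: 1144


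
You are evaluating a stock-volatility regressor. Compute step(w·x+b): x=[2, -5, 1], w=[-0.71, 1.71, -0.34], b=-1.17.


z = (2)·(-0.71) + (-5)·(1.71) + (1)·(-0.34) - 1.17
  = -11.48
step(z) = 0 (z<0)

0


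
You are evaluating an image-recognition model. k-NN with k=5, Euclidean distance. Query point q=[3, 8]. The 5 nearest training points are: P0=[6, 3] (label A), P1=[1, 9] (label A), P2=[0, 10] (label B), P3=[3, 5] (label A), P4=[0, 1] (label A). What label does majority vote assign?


d(q,P0) = 5.831  (label A)
d(q,P1) = 2.2361  (label A)
d(q,P2) = 3.6056  (label B)
d(q,P3) = 3.0  (label A)
d(q,P4) = 7.6158  (label A)
Votes: A=4, B=1
Majority → A

A


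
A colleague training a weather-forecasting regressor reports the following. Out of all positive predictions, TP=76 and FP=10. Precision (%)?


Precision = TP/(TP+FP)
= 76/(76+10)
= 76/86 = 88.37%

88.37%


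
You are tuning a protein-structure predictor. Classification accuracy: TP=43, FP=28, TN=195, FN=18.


Accuracy = (TP+TN)/(TP+TN+FP+FN)
= (43+195)/(284)
= 238/284 = 83.8%

83.8%


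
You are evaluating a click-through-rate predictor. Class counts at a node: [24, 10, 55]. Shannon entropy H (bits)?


Probabilities: [24/89, 10/89, 55/89] ≈ [0.2697, 0.1124, 0.618]
H = -((24/89)·log₂(24/89) + (10/89)·log₂(10/89) + (55/89)·log₂(55/89))
  = 1.2933 bits

1.2933 bits


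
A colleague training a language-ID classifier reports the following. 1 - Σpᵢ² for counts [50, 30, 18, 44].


Probabilities: [50/142, 30/142, 18/142, 44/142] ≈ [0.3521, 0.2113, 0.1268, 0.3099]
Σpᵢ² = (2500 + 900 + 324 + 1936)/142² = 5660/20164
Gini = 1 - Σpᵢ² = 1 - 5660/20164 = 0.7193

0.7193


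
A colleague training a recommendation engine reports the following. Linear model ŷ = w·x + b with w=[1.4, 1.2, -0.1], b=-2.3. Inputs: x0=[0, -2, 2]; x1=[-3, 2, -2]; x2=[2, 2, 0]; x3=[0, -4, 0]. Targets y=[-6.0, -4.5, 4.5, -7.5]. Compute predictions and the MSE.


ŷ0 = (1.4)·(0) + (1.2)·(-2) + (-0.1)·(2) - 2.3 = -4.9
ŷ1 = (1.4)·(-3) + (1.2)·(2) + (-0.1)·(-2) - 2.3 = -3.9
ŷ2 = (1.4)·(2) + (1.2)·(2) + (-0.1)·(0) - 2.3 = 2.9
ŷ3 = (1.4)·(0) + (1.2)·(-4) + (-0.1)·(0) - 2.3 = -7.1
errors² = [1.21, 0.36, 2.56, 0.16]
MSE = 4.2900/4 = 1.0725

1.0725


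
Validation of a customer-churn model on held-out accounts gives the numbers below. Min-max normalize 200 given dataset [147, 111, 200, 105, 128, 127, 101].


min=101, max=200
(200-101)/(200-101) = 99/99 = 1.0

1.0


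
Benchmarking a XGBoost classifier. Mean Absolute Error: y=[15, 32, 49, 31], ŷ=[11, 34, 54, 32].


Absolute errors: |15-11|=4, |32-34|=2, |49-54|=5, |31-32|=1
Sum = 12
MAE = 12/4 = 3

3


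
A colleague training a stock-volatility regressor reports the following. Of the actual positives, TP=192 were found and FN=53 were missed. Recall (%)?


Recall = TP/(TP+FN)
= 192/(192+53)
= 192/245 = 78.37%

78.37%


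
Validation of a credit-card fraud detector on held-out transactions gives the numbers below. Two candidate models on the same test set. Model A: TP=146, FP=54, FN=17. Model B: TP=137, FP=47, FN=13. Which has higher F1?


Model A: P=146/200=0.73, R=146/163=0.8957, F1=2PR/(P+R)=2TP/(2TP+FP+FN)=292/363=0.8044
Model B: P=137/184=0.7446, R=137/150=0.9133, F1=2PR/(P+R)=2TP/(2TP+FP+FN)=274/334=0.8204
0.8044 < 0.8204 → Model B

Model B


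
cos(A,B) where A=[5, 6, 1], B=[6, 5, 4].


A·B = 5·6 + 6·5 + 1·4 = 64
‖A‖ = √62 = 7.874, ‖B‖ = √77 = 8.775
cos = 64/(√62·√77) = 64/√4774 = 0.9263

0.9263


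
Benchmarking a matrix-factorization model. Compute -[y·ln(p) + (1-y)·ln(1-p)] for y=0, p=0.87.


BCE = -[y·ln(p) + (1-y)·ln(1-p)]
= -0 - 1·ln(1-0.87)
= -ln(0.13) = 2.0402

2.0402


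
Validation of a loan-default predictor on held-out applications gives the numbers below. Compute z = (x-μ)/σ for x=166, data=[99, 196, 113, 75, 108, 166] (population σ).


μ = 126.1667, σ = 41.4786
z = (166 - 126.1667)/41.4786 = 0.9603

0.9603


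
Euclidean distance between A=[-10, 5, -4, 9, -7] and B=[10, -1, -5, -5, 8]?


d = √((-10-10)² + (5+ 1)² + (-4+ 5)² + (9+ 5)² + (-7-8)²)
  = √(400 + 36 + 1 + 196 + 225)
  = √858 = 29.2916

29.2916


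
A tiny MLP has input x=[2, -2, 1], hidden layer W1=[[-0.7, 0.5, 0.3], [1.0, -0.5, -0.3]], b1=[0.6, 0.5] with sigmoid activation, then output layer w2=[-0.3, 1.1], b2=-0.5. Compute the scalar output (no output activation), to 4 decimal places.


z1[0] = (-0.7)·(2) + (0.5)·(-2) + (0.3)·(1) + 0.6 = -1.5
z1[1] = (1.0)·(2) + (-0.5)·(-2) + (-0.3)·(1) + 0.5 = 3.2
h = sigmoid(z1) = [0.1824, 0.9608]
output = (-0.3)·(0.1824) + (1.1)·(0.9608) - 0.5 = 0.5022

0.5022


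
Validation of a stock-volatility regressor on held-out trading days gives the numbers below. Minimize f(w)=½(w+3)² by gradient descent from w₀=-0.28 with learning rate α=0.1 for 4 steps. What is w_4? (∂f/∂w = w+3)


step 1: grad = -0.28+3 = 2.72; w = -0.28 - 0.1·(2.72) = -0.552
step 2: grad = -0.552+3 = 2.448; w = -0.552 - 0.1·(2.448) = -0.7968
step 3: grad = -0.7968+3 = 2.2032; w = -0.7968 - 0.1·(2.2032) = -1.01712
step 4: grad = -1.01712+3 = 1.98288; w = -1.01712 - 0.1·(1.98288) = -1.215408

-1.215408


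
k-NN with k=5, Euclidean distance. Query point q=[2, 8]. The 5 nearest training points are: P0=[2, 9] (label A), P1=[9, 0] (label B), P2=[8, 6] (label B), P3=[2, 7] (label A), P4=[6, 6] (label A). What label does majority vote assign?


d(q,P0) = 1.0  (label A)
d(q,P1) = 10.6301  (label B)
d(q,P2) = 6.3246  (label B)
d(q,P3) = 1.0  (label A)
d(q,P4) = 4.4721  (label A)
Votes: A=3, B=2
Majority → A

A


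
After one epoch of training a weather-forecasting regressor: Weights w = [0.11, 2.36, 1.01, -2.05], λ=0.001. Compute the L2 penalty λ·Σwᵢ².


‖w‖₂² = (0.11)² + (2.36)² + (1.01)² + (-2.05)²
     = 0.0121 + 5.5696 + 1.0201 + 4.2025
     = 10.8043
λ·‖w‖₂² = 0.001·10.8043 = 0.010804

0.010804


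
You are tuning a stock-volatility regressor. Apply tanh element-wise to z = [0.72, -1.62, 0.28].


tanh(0.72) = 0.6169
tanh(-1.62) = -0.9246
tanh(0.28) = 0.2729
result = [0.6169, -0.9246, 0.2729]

[0.6169, -0.9246, 0.2729]


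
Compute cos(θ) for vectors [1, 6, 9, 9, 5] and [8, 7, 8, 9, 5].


A·B = 1·8 + 6·7 + 9·8 + 9·9 + 5·5 = 228
‖A‖ = √224 = 14.9666, ‖B‖ = √283 = 16.8226
cos = 228/(√224·√283) = 228/√63392 = 0.9056

0.9056


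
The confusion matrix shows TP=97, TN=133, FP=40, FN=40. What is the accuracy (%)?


Accuracy = (TP+TN)/(TP+TN+FP+FN)
= (97+133)/(310)
= 230/310 = 74.19%

74.19%


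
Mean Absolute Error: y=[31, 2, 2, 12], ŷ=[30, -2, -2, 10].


Absolute errors: |31-30|=1, |2+ 2|=4, |2+ 2|=4, |12-10|=2
Sum = 11
MAE = 11/4 = 11/4

11/4


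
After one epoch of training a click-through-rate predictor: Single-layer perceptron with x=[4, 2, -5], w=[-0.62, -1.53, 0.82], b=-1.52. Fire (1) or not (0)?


z = (4)·(-0.62) + (2)·(-1.53) + (-5)·(0.82) - 1.52
  = -11.16
step(z) = 0 (z<0)

0


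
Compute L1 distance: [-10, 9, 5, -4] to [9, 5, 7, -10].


d = |-10-9| + |9-5| + |5-7| + |-4+ 10|
  = 19 + 4 + 2 + 6
  = 31

31


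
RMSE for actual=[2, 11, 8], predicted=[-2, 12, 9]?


MSE = 18/3 = 6
RMSE = √(18/3) = 2.4495

2.4495


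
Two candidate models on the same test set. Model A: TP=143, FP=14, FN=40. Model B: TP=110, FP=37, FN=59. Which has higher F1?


Model A: P=143/157=0.9108, R=143/183=0.7814, F1=2PR/(P+R)=2TP/(2TP+FP+FN)=286/340=0.8412
Model B: P=110/147=0.7483, R=110/169=0.6509, F1=2PR/(P+R)=2TP/(2TP+FP+FN)=220/316=0.6962
0.8412 > 0.6962 → Model A

Model A


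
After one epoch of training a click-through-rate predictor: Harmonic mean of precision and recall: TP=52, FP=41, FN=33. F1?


Precision = 52/93 = 0.5591
Recall = 52/85 = 0.6118
F1 = 2·P·R/(P+R) = 2·TP/(2·TP+FP+FN) = 104/(104+41+33) = 104/178 = 0.5843

0.5843


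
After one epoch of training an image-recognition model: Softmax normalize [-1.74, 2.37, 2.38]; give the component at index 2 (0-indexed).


Exponentials: e^-1.74=0.1755, e^2.37=10.6974, e^2.38=10.8049
Sum = 21.6778
Softmax = [0.0081, 0.4935, 0.4984]
p[2] = 10.8049/21.6778 = 0.4984

0.4984


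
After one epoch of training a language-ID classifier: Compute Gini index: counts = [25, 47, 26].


Probabilities: [25/98, 47/98, 26/98] ≈ [0.2551, 0.4796, 0.2653]
Σpᵢ² = (625 + 2209 + 676)/98² = 3510/9604
Gini = 1 - Σpᵢ² = 1 - 3510/9604 = 0.6345

0.6345


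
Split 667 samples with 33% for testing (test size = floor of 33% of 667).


Test = ⌊667·33/100⌋ = 220
Train = 667 - 220 = 447

Train: 447, Test: 220


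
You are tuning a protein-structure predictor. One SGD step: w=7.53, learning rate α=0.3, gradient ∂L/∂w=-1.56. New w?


w_new = w - α·∇
= 7.53 - 0.3·-1.56
= 7.53 + 0.468
= 7.998

7.998


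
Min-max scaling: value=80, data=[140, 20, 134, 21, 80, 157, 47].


min=20, max=157
(80-20)/(157-20) = 60/137 = 0.438

0.438


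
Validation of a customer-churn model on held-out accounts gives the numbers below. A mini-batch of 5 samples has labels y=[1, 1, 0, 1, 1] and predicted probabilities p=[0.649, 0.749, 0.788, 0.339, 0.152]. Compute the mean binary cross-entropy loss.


L[0] = -ln(0.649) = 0.4323
L[1] = -ln(0.749) = 0.289
L[2] = -ln(1-0.788) = -ln(0.212) = 1.5512
L[3] = -ln(0.339) = 1.0818
L[4] = -ln(0.152) = 1.8839
mean = (0.4323 + 0.289 + 1.5512 + 1.0818 + 1.8839)/5 = 1.0476

1.0476


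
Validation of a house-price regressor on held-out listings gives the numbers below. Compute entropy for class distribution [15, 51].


Probabilities: [15/66, 51/66] ≈ [0.2273, 0.7727]
H = -((15/66)·log₂(15/66) + (51/66)·log₂(51/66))
  = 0.7732 bits

0.7732 bits


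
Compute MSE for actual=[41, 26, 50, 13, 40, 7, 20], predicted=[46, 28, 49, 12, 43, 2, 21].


Squared errors: (41-46)²=25, (26-28)²=4, (50-49)²=1, (13-12)²=1, (40-43)²=9, (7-2)²=25, (20-21)²=1
Sum = 66
MSE = 66/7 = 66/7

66/7


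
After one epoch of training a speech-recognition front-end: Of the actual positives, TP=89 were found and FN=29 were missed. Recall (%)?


Recall = TP/(TP+FN)
= 89/(89+29)
= 89/118 = 75.42%

75.42%


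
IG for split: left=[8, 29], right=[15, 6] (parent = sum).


Parent = [23, 35], H_parent = 0.9689
H_left = 0.7532 (n=37), H_right = 0.8631 (n=21)
H_children = (37/58)·0.7532 + (21/58)·0.8631 = 0.793
IG = 0.9689 - 0.793 = 0.1759

0.1759


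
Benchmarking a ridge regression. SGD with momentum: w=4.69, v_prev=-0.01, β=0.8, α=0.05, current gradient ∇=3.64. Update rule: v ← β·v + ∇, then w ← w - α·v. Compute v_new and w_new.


v_new = 0.8·-0.01 + 3.64 = -0.008 + 3.64 = 3.632
w_new = 4.69 - 0.05·3.632 = 4.69 - 0.1816 = 4.5084

v_new=3.632, w_new=4.5084


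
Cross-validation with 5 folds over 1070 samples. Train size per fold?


Fold size = 1070/5 = 214
Training per fold = 1070 - 214 = 856

856


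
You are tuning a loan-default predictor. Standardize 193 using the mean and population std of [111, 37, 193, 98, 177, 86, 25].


μ = 103.8571, σ = 59.0265
z = (193 - 103.8571)/59.0265 = 1.5102

1.5102


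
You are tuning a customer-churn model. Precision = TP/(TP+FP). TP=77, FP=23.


Precision = TP/(TP+FP)
= 77/(77+23)
= 77/100 = 77.0%

77.0%


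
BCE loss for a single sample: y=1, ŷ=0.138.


BCE = -[y·ln(p) + (1-y)·ln(1-p)]
= -1·ln(0.138) - 0
= -ln(0.138) = 1.9805

1.9805


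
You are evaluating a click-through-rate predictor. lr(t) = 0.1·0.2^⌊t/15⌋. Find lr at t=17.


n_drops = ⌊17/15⌋ = 1
lr = 0.1·0.2^1 = 0.1·0.2 = 0.02

0.02


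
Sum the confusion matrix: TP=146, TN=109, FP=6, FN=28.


Total = TP + TN + FP + FN
= 146 + 109 + 6 + 28
= 289
(Predicted positive: 152, predicted negative: 137)

289


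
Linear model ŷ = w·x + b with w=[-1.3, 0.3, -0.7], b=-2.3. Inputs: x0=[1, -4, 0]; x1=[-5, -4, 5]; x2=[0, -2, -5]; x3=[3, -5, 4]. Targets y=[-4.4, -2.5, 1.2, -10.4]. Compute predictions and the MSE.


ŷ0 = (-1.3)·(1) + (0.3)·(-4) + (-0.7)·(0) - 2.3 = -4.8
ŷ1 = (-1.3)·(-5) + (0.3)·(-4) + (-0.7)·(5) - 2.3 = -0.5
ŷ2 = (-1.3)·(0) + (0.3)·(-2) + (-0.7)·(-5) - 2.3 = 0.6
ŷ3 = (-1.3)·(3) + (0.3)·(-5) + (-0.7)·(4) - 2.3 = -10.5
errors² = [0.16, 4.0, 0.36, 0.01]
MSE = 4.5300/4 = 1.1325

1.1325


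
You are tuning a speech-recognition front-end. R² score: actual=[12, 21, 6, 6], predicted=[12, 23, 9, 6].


ȳ = 11.25
SS_res = Σ(y-ŷ)² = 13
SS_tot = Σ(y-ȳ)² = 150.75
R² = 1 - SS_res/SS_tot = 1 - 0.0862 = 0.9138

0.9138


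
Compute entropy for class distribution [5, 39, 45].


Probabilities: [5/89, 39/89, 45/89] ≈ [0.0562, 0.4382, 0.5056]
H = -((5/89)·log₂(5/89) + (39/89)·log₂(39/89) + (45/89)·log₂(45/89))
  = 1.2524 bits

1.2524 bits


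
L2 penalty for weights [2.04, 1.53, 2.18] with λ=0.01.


‖w‖₂² = (2.04)² + (1.53)² + (2.18)²
     = 4.1616 + 2.3409 + 4.7524
     = 11.2549
λ·‖w‖₂² = 0.01·11.2549 = 0.112549

0.112549
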